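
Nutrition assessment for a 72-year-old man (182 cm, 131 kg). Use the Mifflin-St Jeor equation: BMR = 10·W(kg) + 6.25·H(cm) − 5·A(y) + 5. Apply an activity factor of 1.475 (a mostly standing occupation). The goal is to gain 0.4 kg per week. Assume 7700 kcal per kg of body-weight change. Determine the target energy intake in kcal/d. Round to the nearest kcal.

3526 kcal/d

Mifflin-St Jeor (male): BMR = 10(131) + 6.25(182) − 5(72) + 5 = 1310 + 1137.5 − 360 + 5 = 2092.5 kcal/day.
TEE = 2092.5 × 1.475 = 3086.4375 kcal/day.
Required daily surplus = 0.4 × 7700 ÷ 7 = 440 kcal/day.
Target intake = 3086.4375 + 440 = 3526.4375 kcal/day.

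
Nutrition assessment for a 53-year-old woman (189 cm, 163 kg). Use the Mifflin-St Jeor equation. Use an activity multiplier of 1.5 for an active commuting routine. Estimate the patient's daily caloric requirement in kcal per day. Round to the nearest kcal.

Mifflin-St Jeor (female): BMR = 10(163) + 6.25(189) − 5(53) − 161 = 1630 + 1181.25 − 265 − 161 = 2385.25 kcal/day.
TEE = BMR × activity factor = 2385.25 × 1.5 = 3577.875 kcal/day.

3578 kcal per day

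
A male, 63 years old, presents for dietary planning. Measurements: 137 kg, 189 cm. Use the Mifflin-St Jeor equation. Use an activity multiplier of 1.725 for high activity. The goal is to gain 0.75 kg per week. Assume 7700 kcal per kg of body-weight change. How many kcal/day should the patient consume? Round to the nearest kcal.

Mifflin-St Jeor (male): BMR = 10(137) + 6.25(189) − 5(63) + 5 = 1370 + 1181.25 − 315 + 5 = 2241.25 kcal/day.
TEE = 2241.25 × 1.725 = 3866.1563 kcal/day.
Required daily surplus = 0.75 × 7700 ÷ 7 = 825 kcal/day.
Target intake = 3866.1563 + 825 = 4691.1563 kcal/day.

4691 kcal/day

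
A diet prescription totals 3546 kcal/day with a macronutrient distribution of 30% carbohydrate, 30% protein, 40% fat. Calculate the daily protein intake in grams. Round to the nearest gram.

Protein energy = 30% × 3546 = 1063.8 kcal.
At 4 kcal/g: 1063.8 ÷ 4 = 265.95 g.

266 g/day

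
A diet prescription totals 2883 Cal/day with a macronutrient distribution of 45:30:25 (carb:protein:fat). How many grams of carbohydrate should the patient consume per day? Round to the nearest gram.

Carbohydrate energy = 45% × 2883 = 1297.35 kcal.
At 4 kcal/g: 1297.35 ÷ 4 = 324.3375 g.

324 g/day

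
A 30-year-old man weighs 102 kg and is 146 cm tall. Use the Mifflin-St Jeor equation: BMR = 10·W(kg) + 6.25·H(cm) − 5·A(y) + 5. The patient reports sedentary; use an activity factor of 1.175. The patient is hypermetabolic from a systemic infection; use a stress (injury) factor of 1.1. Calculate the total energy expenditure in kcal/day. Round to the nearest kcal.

Mifflin-St Jeor (male): BMR = 10(102) + 6.25(146) − 5(30) + 5 = 1020 + 912.5 − 150 + 5 = 1787.5 kcal/day.
TEE = BMR × activity factor = 1787.5 × 1.175 = 2100.3125 kcal/day.
Apply stress factor: 2100.3125 × 1.1 = 2310.3438 kcal/day.

2310 kcal/day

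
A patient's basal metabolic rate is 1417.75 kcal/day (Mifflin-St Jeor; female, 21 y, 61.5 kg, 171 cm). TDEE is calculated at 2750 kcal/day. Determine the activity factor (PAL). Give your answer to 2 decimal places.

1.94

Activity factor = TEE ÷ BMR = 2750 ÷ 1417.75 = 1.94.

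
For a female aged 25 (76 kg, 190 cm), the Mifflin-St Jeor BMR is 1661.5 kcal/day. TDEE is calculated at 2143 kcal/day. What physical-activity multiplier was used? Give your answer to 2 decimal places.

1.29

Activity factor = TEE ÷ BMR = 2143 ÷ 1661.5 = 1.29.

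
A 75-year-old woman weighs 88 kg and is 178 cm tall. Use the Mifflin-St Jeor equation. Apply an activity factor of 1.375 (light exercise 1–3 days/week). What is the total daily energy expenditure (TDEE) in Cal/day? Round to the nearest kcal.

2003 Cal/day

Mifflin-St Jeor (female): BMR = 10(88) + 6.25(178) − 5(75) − 161 = 880 + 1112.5 − 375 − 161 = 1456.5 kcal/day.
TEE = BMR × activity factor = 1456.5 × 1.375 = 2002.6875 kcal/day.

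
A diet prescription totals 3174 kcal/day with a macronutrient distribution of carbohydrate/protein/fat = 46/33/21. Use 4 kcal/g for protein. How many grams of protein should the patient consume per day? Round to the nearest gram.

262 g/day

Protein energy = 33% × 3174 = 1047.42 kcal.
At 4 kcal/g: 1047.42 ÷ 4 = 261.855 g.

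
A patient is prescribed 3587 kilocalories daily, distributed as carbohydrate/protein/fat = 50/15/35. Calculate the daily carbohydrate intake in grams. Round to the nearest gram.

Carbohydrate energy = 50% × 3587 = 1793.5 kcal.
At 4 kcal/g: 1793.5 ÷ 4 = 448.375 g.

448 g/day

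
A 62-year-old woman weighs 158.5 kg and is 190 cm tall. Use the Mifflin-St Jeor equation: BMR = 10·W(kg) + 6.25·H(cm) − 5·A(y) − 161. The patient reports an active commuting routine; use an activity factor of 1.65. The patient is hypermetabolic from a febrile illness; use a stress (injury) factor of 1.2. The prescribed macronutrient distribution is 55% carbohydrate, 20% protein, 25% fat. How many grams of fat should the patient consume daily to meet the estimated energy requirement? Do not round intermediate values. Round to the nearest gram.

127 g/day

Mifflin-St Jeor (female): BMR = 10(158.5) + 6.25(190) − 5(62) − 161 = 1585 + 1187.5 − 310 − 161 = 2301.5 kcal/day.
TEE = 2301.5 × 1.65 = 3797.475 kcal/day.
With stress factor 1.2: 3797.475 × 1.2 = 4556.97 kcal/day.
Fat energy = 25% × 4556.97 = 1139.2425 kcal.
Fat = 1139.2425 ÷ 9 kcal/g = 126.5825 g.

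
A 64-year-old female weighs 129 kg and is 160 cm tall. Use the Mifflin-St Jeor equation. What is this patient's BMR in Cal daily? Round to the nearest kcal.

1809 Cal daily

Mifflin-St Jeor (female): BMR = 10(129) + 6.25(160) − 5(64) − 161 = 1290 + 1000 − 320 − 161 = 1809 kcal/day.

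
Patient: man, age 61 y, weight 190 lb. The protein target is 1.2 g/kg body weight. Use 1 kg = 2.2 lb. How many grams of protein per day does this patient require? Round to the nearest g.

104 g/day

Weight in kg = 190 ÷ 2.2 = 86.3636 kg.
Protein = 1.2 g/kg × 86.3636 kg = 103.6364 g/day.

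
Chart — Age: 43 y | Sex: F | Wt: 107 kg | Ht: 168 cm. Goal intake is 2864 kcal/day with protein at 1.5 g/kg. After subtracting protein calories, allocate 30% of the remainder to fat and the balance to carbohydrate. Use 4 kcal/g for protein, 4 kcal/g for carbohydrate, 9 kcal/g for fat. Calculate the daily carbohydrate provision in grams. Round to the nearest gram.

389 g/day

Protein = 1.5 × 107 = 160.5 g → 160.5 × 4 = 642 kcal.
Non-protein calories = 2864 − 642 = 2222 kcal.
Fat: 30% × 2222 = 666.6 kcal; carbohydrate: 1555.4 kcal.
Carbohydrate: 1555.4 kcal ÷ 4 kcal/g = 388.85 g.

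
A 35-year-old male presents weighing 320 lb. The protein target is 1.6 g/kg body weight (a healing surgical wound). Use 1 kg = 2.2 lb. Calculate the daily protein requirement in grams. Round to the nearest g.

Weight in kg = 320 ÷ 2.2 = 145.4545 kg.
Protein = 1.6 g/kg × 145.4545 kg = 232.7273 g/day.

233 g/day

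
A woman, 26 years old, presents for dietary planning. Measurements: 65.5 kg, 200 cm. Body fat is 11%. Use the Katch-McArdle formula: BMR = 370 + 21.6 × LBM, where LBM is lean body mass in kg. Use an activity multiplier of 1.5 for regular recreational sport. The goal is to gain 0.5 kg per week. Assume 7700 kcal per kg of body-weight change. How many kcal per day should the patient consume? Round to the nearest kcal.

2994 kcal per day

LBM = 65.5 × (1 − 0.11) = 58.295 kg. Katch-McArdle: BMR = 370 + 21.6 × 58.295 = 1629.172 kcal/day.
TEE = 1629.172 × 1.5 = 2443.758 kcal/day.
Required daily surplus = 0.5 × 7700 ÷ 7 = 550 kcal/day.
Target intake = 2443.758 + 550 = 2993.758 kcal/day.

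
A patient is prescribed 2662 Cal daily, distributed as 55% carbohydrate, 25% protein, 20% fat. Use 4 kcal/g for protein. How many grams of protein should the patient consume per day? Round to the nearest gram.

Protein energy = 25% × 2662 = 665.5 kcal.
At 4 kcal/g: 665.5 ÷ 4 = 166.375 g.

166 g/day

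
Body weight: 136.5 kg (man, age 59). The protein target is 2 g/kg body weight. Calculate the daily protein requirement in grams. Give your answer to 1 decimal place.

Protein = 2 g/kg × 136.5 kg = 273 g/day.

273.0 g/day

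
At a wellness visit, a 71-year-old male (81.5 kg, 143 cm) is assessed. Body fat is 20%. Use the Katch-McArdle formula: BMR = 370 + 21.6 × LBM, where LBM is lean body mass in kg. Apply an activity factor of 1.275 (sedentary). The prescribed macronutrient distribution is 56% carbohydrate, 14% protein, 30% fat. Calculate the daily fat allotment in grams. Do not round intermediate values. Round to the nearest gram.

LBM = 81.5 × (1 − 0.2) = 65.2 kg. Katch-McArdle: BMR = 370 + 21.6 × 65.2 = 1778.32 kcal/day.
TEE = 1778.32 × 1.275 = 2267.358 kcal/day.
Fat energy = 30% × 2267.358 = 680.2074 kcal.
Fat = 680.2074 ÷ 9 kcal/g = 75.5786 g.

76 g/day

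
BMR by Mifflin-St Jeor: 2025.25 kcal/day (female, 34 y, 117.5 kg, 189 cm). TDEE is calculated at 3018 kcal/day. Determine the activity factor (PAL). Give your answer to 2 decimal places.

Activity factor = TEE ÷ BMR = 3018 ÷ 2025.25 = 1.49.

1.49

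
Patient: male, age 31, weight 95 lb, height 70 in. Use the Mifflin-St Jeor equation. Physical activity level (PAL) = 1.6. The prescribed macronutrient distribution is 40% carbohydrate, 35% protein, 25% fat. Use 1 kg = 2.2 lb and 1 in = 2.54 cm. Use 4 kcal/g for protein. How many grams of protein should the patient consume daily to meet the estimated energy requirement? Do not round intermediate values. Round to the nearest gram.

195 g/day

Convert to metric: weight = 95 ÷ 2.2 = 43.1818 kg; height = 70 × 2.54 = 177.8 cm.
Mifflin-St Jeor (male): BMR = 10(43.1818) + 6.25(177.8) − 5(31) + 5 = 431.8182 + 1111.25 − 155 + 5 = 1393.0682 kcal/day.
TEE = 1393.0682 × 1.6 = 2228.9091 kcal/day.
Protein energy = 35% × 2228.9091 = 780.1182 kcal.
Protein = 780.1182 ÷ 4 kcal/g = 195.0295 g.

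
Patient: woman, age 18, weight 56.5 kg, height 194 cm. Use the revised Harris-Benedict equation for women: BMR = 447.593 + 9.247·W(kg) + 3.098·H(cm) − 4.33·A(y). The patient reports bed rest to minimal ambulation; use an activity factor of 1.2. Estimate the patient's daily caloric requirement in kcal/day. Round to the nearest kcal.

Harris-Benedict: BMR = 447.593 + 9.247(56.5) + 3.098(194) − 4.33(18) = 1493.1205 kcal/day.
TEE = BMR × activity factor = 1493.1205 × 1.2 = 1791.7446 kcal/day.

1792 kcal/day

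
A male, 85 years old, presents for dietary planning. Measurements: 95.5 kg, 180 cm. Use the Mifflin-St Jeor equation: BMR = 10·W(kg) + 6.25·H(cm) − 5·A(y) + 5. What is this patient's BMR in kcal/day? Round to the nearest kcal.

Mifflin-St Jeor (male): BMR = 10(95.5) + 6.25(180) − 5(85) + 5 = 955 + 1125 − 425 + 5 = 1660 kcal/day.

1660 kcal/day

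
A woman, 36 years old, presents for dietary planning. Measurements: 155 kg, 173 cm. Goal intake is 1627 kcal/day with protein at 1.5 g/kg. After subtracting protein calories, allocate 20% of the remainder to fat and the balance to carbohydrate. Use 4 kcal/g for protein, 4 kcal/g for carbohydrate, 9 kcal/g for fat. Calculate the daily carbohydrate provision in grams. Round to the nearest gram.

139 g/day

Protein = 1.5 × 155 = 232.5 g → 232.5 × 4 = 930 kcal.
Non-protein calories = 1627 − 930 = 697 kcal.
Fat: 20% × 697 = 139.4 kcal; carbohydrate: 557.6 kcal.
Carbohydrate: 557.6 kcal ÷ 4 kcal/g = 139.4 g.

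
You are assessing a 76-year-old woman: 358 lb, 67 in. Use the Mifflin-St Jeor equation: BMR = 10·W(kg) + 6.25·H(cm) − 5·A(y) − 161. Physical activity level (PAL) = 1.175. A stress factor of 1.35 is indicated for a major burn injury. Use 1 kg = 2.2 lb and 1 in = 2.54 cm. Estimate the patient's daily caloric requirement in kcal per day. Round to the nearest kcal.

3410 kcal per day

Convert to metric: weight = 358 ÷ 2.2 = 162.7273 kg; height = 67 × 2.54 = 170.18 cm.
Mifflin-St Jeor (female): BMR = 10(162.7273) + 6.25(170.18) − 5(76) − 161 = 1627.2727 + 1063.625 − 380 − 161 = 2149.8977 kcal/day.
TEE = BMR × activity factor = 2149.8977 × 1.175 = 2526.1298 kcal/day.
Apply stress factor: 2526.1298 × 1.35 = 3410.2753 kcal/day.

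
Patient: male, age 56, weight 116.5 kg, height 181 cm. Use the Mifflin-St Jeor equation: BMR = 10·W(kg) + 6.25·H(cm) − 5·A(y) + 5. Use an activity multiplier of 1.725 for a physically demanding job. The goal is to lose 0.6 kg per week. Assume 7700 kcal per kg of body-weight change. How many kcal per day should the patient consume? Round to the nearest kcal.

Mifflin-St Jeor (male): BMR = 10(116.5) + 6.25(181) − 5(56) + 5 = 1165 + 1131.25 − 280 + 5 = 2021.25 kcal/day.
TEE = 2021.25 × 1.725 = 3486.6563 kcal/day.
Required daily deficit = 0.6 × 7700 ÷ 7 = 660 kcal/day.
Target intake = 3486.6563 − 660 = 2826.6563 kcal/day.

2827 kcal per day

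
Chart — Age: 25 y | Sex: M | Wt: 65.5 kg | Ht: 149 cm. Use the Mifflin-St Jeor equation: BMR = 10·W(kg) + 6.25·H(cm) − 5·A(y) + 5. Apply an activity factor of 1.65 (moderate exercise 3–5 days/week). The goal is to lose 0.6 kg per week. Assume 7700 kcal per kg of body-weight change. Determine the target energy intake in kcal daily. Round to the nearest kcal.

1759 kcal daily

Mifflin-St Jeor (male): BMR = 10(65.5) + 6.25(149) − 5(25) + 5 = 655 + 931.25 − 125 + 5 = 1466.25 kcal/day.
TEE = 1466.25 × 1.65 = 2419.3125 kcal/day.
Required daily deficit = 0.6 × 7700 ÷ 7 = 660 kcal/day.
Target intake = 2419.3125 − 660 = 1759.3125 kcal/day.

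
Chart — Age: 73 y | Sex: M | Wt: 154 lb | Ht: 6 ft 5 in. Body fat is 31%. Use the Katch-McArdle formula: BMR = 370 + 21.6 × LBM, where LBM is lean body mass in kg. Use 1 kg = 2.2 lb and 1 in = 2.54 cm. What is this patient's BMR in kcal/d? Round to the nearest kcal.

1413 kcal/d

Convert to metric: weight = 154 ÷ 2.2 = 70 kg; height = (6×12 + 5) × 2.54 = 77 × 2.54 = 195.58 cm.
LBM = 70 × (1 − 0.31) = 48.3 kg. Katch-McArdle: BMR = 370 + 21.6 × 48.3 = 1413.28 kcal/day.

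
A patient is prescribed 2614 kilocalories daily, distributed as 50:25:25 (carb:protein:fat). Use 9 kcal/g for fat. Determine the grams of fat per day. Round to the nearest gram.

Fat energy = 25% × 2614 = 653.5 kcal.
At 9 kcal/g: 653.5 ÷ 9 = 72.6111 g.

73 g/day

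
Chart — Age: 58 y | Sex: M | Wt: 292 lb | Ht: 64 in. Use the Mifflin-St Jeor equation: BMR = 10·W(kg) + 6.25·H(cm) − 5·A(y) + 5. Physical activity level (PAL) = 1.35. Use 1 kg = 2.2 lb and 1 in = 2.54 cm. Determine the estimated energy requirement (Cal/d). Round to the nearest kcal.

Convert to metric: weight = 292 ÷ 2.2 = 132.7273 kg; height = 64 × 2.54 = 162.56 cm.
Mifflin-St Jeor (male): BMR = 10(132.7273) + 6.25(162.56) − 5(58) + 5 = 1327.2727 + 1016 − 290 + 5 = 2058.2727 kcal/day.
TEE = BMR × activity factor = 2058.2727 × 1.35 = 2778.6682 kcal/day.

2779 Cal/d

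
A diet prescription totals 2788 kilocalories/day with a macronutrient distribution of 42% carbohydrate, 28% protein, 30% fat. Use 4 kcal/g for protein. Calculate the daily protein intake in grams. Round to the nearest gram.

Protein energy = 28% × 2788 = 780.64 kcal.
At 4 kcal/g: 780.64 ÷ 4 = 195.16 g.

195 g/day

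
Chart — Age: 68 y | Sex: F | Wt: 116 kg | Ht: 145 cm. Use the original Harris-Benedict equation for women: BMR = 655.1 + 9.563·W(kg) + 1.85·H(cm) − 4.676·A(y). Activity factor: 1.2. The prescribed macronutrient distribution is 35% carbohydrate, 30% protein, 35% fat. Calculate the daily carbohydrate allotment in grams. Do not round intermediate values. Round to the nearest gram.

Harris-Benedict: BMR = 655.1 + 9.563(116) + 1.85(145) − 4.676(68) = 1714.69 kcal/day.
TEE = 1714.69 × 1.2 = 2057.628 kcal/day.
Carbohydrate energy = 35% × 2057.628 = 720.1698 kcal.
Carbohydrate = 720.1698 ÷ 4 kcal/g = 180.0425 g.

180 g/day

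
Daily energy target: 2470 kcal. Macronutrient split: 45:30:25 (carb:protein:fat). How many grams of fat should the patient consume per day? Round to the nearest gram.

69 g/day

Fat energy = 25% × 2470 = 617.5 kcal.
At 9 kcal/g: 617.5 ÷ 9 = 68.6111 g.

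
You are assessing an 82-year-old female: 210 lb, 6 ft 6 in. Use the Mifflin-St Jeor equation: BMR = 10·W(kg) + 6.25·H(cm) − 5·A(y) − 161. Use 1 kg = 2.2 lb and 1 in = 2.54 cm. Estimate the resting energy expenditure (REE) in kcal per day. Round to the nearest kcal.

Convert to metric: weight = 210 ÷ 2.2 = 95.4545 kg; height = (6×12 + 6) × 2.54 = 78 × 2.54 = 198.12 cm.
Mifflin-St Jeor (female): BMR = 10(95.4545) + 6.25(198.12) − 5(82) − 161 = 954.5455 + 1238.25 − 410 − 161 = 1621.7955 kcal/day.

1622 kcal per day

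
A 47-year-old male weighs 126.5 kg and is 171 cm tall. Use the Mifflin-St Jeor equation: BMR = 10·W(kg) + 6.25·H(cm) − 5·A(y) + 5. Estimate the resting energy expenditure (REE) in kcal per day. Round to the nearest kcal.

2104 kcal per day

Mifflin-St Jeor (male): BMR = 10(126.5) + 6.25(171) − 5(47) + 5 = 1265 + 1068.75 − 235 + 5 = 2103.75 kcal/day.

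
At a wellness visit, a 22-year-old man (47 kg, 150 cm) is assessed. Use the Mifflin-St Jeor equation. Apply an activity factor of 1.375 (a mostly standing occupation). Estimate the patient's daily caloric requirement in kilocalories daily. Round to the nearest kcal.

1791 kilocalories daily

Mifflin-St Jeor (male): BMR = 10(47) + 6.25(150) − 5(22) + 5 = 470 + 937.5 − 110 + 5 = 1302.5 kcal/day.
TEE = BMR × activity factor = 1302.5 × 1.375 = 1790.9375 kcal/day.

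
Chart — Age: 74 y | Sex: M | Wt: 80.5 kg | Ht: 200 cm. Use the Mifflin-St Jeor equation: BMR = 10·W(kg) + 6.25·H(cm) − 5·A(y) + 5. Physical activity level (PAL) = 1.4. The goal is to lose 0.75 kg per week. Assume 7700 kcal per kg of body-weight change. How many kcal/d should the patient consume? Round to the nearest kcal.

Mifflin-St Jeor (male): BMR = 10(80.5) + 6.25(200) − 5(74) + 5 = 805 + 1250 − 370 + 5 = 1690 kcal/day.
TEE = 1690 × 1.4 = 2366 kcal/day.
Required daily deficit = 0.75 × 7700 ÷ 7 = 825 kcal/day.
Target intake = 2366 − 825 = 1541 kcal/day.

1541 kcal/d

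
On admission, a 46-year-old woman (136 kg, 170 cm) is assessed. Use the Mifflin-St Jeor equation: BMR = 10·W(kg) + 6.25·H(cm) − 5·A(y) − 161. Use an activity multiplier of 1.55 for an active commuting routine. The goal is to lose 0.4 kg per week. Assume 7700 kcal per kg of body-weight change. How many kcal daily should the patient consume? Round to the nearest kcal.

2709 kcal daily

Mifflin-St Jeor (female): BMR = 10(136) + 6.25(170) − 5(46) − 161 = 1360 + 1062.5 − 230 − 161 = 2031.5 kcal/day.
TEE = 2031.5 × 1.55 = 3148.825 kcal/day.
Required daily deficit = 0.4 × 7700 ÷ 7 = 440 kcal/day.
Target intake = 3148.825 − 440 = 2708.825 kcal/day.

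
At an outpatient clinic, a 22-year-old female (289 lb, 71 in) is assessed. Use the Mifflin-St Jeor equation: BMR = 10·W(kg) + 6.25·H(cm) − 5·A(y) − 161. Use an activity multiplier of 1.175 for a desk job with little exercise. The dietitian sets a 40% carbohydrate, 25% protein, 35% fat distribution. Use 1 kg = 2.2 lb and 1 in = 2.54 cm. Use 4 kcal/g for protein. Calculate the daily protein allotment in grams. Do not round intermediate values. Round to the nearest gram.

159 g/day

Convert to metric: weight = 289 ÷ 2.2 = 131.3636 kg; height = 71 × 2.54 = 180.34 cm.
Mifflin-St Jeor (female): BMR = 10(131.3636) + 6.25(180.34) − 5(22) − 161 = 1313.6364 + 1127.125 − 110 − 161 = 2169.7614 kcal/day.
TEE = 2169.7614 × 1.175 = 2549.4696 kcal/day.
Protein energy = 25% × 2549.4696 = 637.3674 kcal.
Protein = 637.3674 ÷ 4 kcal/g = 159.3419 g.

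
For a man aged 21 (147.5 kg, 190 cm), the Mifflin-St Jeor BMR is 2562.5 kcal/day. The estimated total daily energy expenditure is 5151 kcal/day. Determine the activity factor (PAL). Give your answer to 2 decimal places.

Activity factor = TEE ÷ BMR = 5151 ÷ 2562.5 = 2.01.

2.01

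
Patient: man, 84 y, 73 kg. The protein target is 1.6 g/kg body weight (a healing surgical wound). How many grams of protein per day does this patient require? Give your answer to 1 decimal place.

116.8 g/day

Protein = 1.6 g/kg × 73 kg = 116.8 g/day.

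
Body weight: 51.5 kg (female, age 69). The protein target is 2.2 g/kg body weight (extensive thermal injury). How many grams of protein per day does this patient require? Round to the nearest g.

Protein = 2.2 g/kg × 51.5 kg = 113.3 g/day.

113 g/day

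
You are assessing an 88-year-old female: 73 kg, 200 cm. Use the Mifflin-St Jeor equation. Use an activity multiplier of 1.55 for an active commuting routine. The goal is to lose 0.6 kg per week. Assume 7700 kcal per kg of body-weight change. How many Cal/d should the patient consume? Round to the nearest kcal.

1477 Cal/d

Mifflin-St Jeor (female): BMR = 10(73) + 6.25(200) − 5(88) − 161 = 730 + 1250 − 440 − 161 = 1379 kcal/day.
TEE = 1379 × 1.55 = 2137.45 kcal/day.
Required daily deficit = 0.6 × 7700 ÷ 7 = 660 kcal/day.
Target intake = 2137.45 − 660 = 1477.45 kcal/day.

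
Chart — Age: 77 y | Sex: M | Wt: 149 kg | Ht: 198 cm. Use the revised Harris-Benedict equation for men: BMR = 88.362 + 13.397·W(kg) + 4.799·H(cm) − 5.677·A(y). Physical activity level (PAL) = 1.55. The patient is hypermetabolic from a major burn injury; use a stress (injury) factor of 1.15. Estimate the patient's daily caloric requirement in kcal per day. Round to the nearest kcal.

4630 kcal per day

Harris-Benedict: BMR = 88.362 + 13.397(149) + 4.799(198) − 5.677(77) = 2597.588 kcal/day.
TEE = BMR × activity factor = 2597.588 × 1.55 = 4026.2614 kcal/day.
Apply stress factor: 4026.2614 × 1.15 = 4630.2006 kcal/day.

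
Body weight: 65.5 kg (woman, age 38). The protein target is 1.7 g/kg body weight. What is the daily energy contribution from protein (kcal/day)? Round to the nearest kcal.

Protein = 1.7 g/kg × 65.5 kg = 111.35 g/day.
Protein energy = 111.35 g × 4 kcal/g = 445.4 kcal/day.

445 kcal/day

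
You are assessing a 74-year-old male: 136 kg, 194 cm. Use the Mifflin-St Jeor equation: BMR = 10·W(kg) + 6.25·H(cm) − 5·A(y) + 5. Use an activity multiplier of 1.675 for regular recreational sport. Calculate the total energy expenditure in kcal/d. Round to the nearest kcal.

3698 kcal/d

Mifflin-St Jeor (male): BMR = 10(136) + 6.25(194) − 5(74) + 5 = 1360 + 1212.5 − 370 + 5 = 2207.5 kcal/day.
TEE = BMR × activity factor = 2207.5 × 1.675 = 3697.5625 kcal/day.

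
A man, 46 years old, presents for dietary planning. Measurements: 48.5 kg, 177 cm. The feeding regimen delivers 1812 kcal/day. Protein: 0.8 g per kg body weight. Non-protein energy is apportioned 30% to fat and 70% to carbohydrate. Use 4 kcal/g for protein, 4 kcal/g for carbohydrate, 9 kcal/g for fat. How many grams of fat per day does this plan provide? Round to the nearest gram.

55 g/day

Protein = 0.8 × 48.5 = 38.8 g → 38.8 × 4 = 155.2 kcal.
Non-protein calories = 1812 − 155.2 = 1656.8 kcal.
Fat: 30% × 1656.8 = 497.04 kcal; carbohydrate: 1159.76 kcal.
Fat: 497.04 kcal ÷ 9 kcal/g = 55.2267 g.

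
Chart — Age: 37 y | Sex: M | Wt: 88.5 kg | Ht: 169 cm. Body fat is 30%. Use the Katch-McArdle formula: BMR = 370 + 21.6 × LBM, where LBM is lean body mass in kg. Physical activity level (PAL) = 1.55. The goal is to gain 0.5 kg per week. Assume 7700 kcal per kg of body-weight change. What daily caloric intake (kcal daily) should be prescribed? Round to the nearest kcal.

LBM = 88.5 × (1 − 0.3) = 61.95 kg. Katch-McArdle: BMR = 370 + 21.6 × 61.95 = 1708.12 kcal/day.
TEE = 1708.12 × 1.55 = 2647.586 kcal/day.
Required daily surplus = 0.5 × 7700 ÷ 7 = 550 kcal/day.
Target intake = 2647.586 + 550 = 3197.586 kcal/day.

3198 kcal daily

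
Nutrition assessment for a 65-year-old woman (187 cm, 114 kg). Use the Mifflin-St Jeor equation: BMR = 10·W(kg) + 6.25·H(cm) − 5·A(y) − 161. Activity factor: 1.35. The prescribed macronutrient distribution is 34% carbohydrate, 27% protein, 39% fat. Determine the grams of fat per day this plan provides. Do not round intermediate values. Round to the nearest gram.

107 g/day

Mifflin-St Jeor (female): BMR = 10(114) + 6.25(187) − 5(65) − 161 = 1140 + 1168.75 − 325 − 161 = 1822.75 kcal/day.
TEE = 1822.75 × 1.35 = 2460.7125 kcal/day.
Fat energy = 39% × 2460.7125 = 959.6779 kcal.
Fat = 959.6779 ÷ 9 kcal/g = 106.6309 g.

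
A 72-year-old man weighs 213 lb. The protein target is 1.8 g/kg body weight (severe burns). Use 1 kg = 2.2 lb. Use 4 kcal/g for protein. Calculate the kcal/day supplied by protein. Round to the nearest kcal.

Weight in kg = 213 ÷ 2.2 = 96.8182 kg.
Protein = 1.8 g/kg × 96.8182 kg = 174.2727 g/day.
Protein energy = 174.2727 g × 4 kcal/g = 697.0909 kcal/day.

697 kcal/day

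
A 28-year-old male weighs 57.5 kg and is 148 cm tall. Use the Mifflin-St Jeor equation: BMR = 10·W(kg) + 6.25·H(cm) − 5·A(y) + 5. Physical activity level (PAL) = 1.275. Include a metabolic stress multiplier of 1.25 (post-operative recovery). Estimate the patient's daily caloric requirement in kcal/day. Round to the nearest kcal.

2175 kcal/day

Mifflin-St Jeor (male): BMR = 10(57.5) + 6.25(148) − 5(28) + 5 = 575 + 925 − 140 + 5 = 1365 kcal/day.
TEE = BMR × activity factor = 1365 × 1.275 = 1740.375 kcal/day.
Apply stress factor: 1740.375 × 1.25 = 2175.4688 kcal/day.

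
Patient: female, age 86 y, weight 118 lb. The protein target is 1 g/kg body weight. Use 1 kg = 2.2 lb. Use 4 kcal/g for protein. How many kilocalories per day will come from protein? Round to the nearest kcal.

215 kcal/day

Weight in kg = 118 ÷ 2.2 = 53.6364 kg.
Protein = 1 g/kg × 53.6364 kg = 53.6364 g/day.
Protein energy = 53.6364 g × 4 kcal/g = 214.5455 kcal/day.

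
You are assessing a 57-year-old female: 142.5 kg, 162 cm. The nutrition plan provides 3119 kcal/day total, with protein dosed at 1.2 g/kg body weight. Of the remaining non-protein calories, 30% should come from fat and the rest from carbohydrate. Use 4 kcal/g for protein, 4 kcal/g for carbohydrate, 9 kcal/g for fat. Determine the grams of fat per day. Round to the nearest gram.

Protein = 1.2 × 142.5 = 171 g → 171 × 4 = 684 kcal.
Non-protein calories = 3119 − 684 = 2435 kcal.
Fat: 30% × 2435 = 730.5 kcal; carbohydrate: 1704.5 kcal.
Fat: 730.5 kcal ÷ 9 kcal/g = 81.1667 g.

81 g/day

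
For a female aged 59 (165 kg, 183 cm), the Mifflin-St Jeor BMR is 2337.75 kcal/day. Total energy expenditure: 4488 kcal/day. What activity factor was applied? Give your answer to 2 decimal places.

Activity factor = TEE ÷ BMR = 4488 ÷ 2337.75 = 1.92.

1.92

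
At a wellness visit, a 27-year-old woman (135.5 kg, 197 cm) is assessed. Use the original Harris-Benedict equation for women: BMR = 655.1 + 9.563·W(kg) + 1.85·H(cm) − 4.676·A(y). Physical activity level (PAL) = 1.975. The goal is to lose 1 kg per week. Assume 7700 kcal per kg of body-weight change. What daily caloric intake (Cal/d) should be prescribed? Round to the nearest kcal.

Harris-Benedict: BMR = 655.1 + 9.563(135.5) + 1.85(197) − 4.676(27) = 2189.0845 kcal/day.
TEE = 2189.0845 × 1.975 = 4323.4419 kcal/day.
Required daily deficit = 1 × 7700 ÷ 7 = 1100 kcal/day.
Target intake = 4323.4419 − 1100 = 3223.4419 kcal/day.

3223 Cal/d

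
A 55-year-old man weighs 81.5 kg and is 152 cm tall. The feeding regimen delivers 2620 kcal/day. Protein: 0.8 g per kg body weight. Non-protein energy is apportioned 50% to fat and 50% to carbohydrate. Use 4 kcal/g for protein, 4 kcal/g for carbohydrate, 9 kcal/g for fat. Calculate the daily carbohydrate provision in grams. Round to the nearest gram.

295 g/day

Protein = 0.8 × 81.5 = 65.2 g → 65.2 × 4 = 260.8 kcal.
Non-protein calories = 2620 − 260.8 = 2359.2 kcal.
Fat: 50% × 2359.2 = 1179.6 kcal; carbohydrate: 1179.6 kcal.
Carbohydrate: 1179.6 kcal ÷ 4 kcal/g = 294.9 g.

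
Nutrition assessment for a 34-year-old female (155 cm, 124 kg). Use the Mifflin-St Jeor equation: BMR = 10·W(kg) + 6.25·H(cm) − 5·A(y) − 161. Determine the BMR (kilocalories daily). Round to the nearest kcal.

1878 kilocalories daily

Mifflin-St Jeor (female): BMR = 10(124) + 6.25(155) − 5(34) − 161 = 1240 + 968.75 − 170 − 161 = 1877.75 kcal/day.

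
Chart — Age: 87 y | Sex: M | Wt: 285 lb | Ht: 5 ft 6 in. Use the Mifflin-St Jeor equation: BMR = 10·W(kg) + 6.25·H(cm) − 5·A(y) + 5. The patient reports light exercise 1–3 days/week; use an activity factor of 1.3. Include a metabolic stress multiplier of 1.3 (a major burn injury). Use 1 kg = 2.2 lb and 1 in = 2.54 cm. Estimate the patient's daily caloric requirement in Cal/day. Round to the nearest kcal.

Convert to metric: weight = 285 ÷ 2.2 = 129.5455 kg; height = (5×12 + 6) × 2.54 = 66 × 2.54 = 167.64 cm.
Mifflin-St Jeor (male): BMR = 10(129.5455) + 6.25(167.64) − 5(87) + 5 = 1295.4545 + 1047.75 − 435 + 5 = 1913.2045 kcal/day.
TEE = BMR × activity factor = 1913.2045 × 1.3 = 2487.1659 kcal/day.
Apply stress factor: 2487.1659 × 1.3 = 3233.3157 kcal/day.

3233 Cal/day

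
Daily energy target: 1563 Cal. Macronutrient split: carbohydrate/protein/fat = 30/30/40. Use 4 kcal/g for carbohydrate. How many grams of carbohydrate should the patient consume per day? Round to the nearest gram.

117 g/day

Carbohydrate energy = 30% × 1563 = 468.9 kcal.
At 4 kcal/g: 468.9 ÷ 4 = 117.225 g.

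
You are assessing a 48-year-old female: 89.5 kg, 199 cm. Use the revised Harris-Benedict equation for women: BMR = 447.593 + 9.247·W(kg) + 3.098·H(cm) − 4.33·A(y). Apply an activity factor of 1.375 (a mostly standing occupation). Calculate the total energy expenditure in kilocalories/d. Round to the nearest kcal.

Harris-Benedict: BMR = 447.593 + 9.247(89.5) + 3.098(199) − 4.33(48) = 1683.8615 kcal/day.
TEE = BMR × activity factor = 1683.8615 × 1.375 = 2315.3096 kcal/day.

2315 kilocalories/d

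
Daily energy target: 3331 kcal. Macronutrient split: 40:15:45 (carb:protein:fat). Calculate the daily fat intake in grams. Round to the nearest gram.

Fat energy = 45% × 3331 = 1498.95 kcal.
At 9 kcal/g: 1498.95 ÷ 9 = 166.55 g.

167 g/day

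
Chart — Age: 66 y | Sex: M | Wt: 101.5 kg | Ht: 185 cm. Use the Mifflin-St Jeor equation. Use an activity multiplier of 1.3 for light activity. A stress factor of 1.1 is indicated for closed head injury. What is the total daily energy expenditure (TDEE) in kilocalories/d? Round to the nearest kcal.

Mifflin-St Jeor (male): BMR = 10(101.5) + 6.25(185) − 5(66) + 5 = 1015 + 1156.25 − 330 + 5 = 1846.25 kcal/day.
TEE = BMR × activity factor = 1846.25 × 1.3 = 2400.125 kcal/day.
Apply stress factor: 2400.125 × 1.1 = 2640.1375 kcal/day.

2640 kilocalories/d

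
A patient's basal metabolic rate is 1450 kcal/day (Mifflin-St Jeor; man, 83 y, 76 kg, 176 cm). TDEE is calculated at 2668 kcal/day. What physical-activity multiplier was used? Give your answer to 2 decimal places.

1.84

Activity factor = TEE ÷ BMR = 2668 ÷ 1450 = 1.84.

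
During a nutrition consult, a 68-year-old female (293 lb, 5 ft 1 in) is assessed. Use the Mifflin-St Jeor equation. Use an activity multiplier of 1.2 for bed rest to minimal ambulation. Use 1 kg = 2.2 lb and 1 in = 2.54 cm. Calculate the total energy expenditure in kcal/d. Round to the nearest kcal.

Convert to metric: weight = 293 ÷ 2.2 = 133.1818 kg; height = (5×12 + 1) × 2.54 = 61 × 2.54 = 154.94 cm.
Mifflin-St Jeor (female): BMR = 10(133.1818) + 6.25(154.94) − 5(68) − 161 = 1331.8182 + 968.375 − 340 − 161 = 1799.1932 kcal/day.
TEE = BMR × activity factor = 1799.1932 × 1.2 = 2159.0318 kcal/day.

2159 kcal/d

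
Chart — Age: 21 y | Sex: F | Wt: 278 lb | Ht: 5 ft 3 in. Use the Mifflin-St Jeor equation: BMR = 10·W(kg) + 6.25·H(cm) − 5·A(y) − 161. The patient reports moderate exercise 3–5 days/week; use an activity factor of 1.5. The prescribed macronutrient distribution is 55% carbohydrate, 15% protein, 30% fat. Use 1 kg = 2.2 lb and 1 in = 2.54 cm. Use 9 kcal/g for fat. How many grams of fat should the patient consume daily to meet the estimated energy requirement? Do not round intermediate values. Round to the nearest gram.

100 g/day

Convert to metric: weight = 278 ÷ 2.2 = 126.3636 kg; height = (5×12 + 3) × 2.54 = 63 × 2.54 = 160.02 cm.
Mifflin-St Jeor (female): BMR = 10(126.3636) + 6.25(160.02) − 5(21) − 161 = 1263.6364 + 1000.125 − 105 − 161 = 1997.7614 kcal/day.
TEE = 1997.7614 × 1.5 = 2996.642 kcal/day.
Fat energy = 30% × 2996.642 = 898.9926 kcal.
Fat = 898.9926 ÷ 9 kcal/g = 99.8881 g.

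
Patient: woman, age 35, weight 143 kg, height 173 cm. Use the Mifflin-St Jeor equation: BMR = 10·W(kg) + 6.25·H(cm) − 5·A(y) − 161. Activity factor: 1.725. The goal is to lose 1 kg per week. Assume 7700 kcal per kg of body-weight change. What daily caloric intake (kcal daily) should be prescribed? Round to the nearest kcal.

Mifflin-St Jeor (female): BMR = 10(143) + 6.25(173) − 5(35) − 161 = 1430 + 1081.25 − 175 − 161 = 2175.25 kcal/day.
TEE = 2175.25 × 1.725 = 3752.3063 kcal/day.
Required daily deficit = 1 × 7700 ÷ 7 = 1100 kcal/day.
Target intake = 3752.3063 − 1100 = 2652.3063 kcal/day.

2652 kcal daily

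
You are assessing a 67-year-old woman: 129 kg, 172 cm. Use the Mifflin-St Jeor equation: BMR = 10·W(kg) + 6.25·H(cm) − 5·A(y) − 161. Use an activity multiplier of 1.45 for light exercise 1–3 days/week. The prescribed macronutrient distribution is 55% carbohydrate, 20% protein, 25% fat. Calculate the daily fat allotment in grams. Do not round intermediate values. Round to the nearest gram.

75 g/day

Mifflin-St Jeor (female): BMR = 10(129) + 6.25(172) − 5(67) − 161 = 1290 + 1075 − 335 − 161 = 1869 kcal/day.
TEE = 1869 × 1.45 = 2710.05 kcal/day.
Fat energy = 25% × 2710.05 = 677.5125 kcal.
Fat = 677.5125 ÷ 9 kcal/g = 75.2792 g.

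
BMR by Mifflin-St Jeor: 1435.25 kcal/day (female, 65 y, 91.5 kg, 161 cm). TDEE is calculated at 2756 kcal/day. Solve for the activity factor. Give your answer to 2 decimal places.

Activity factor = TEE ÷ BMR = 2756 ÷ 1435.25 = 1.92.

1.92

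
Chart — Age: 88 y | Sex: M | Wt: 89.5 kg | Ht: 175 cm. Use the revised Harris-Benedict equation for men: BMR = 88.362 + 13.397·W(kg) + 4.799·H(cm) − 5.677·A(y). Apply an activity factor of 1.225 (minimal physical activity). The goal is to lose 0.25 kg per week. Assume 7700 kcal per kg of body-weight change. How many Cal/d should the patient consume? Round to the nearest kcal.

Harris-Benedict: BMR = 88.362 + 13.397(89.5) + 4.799(175) − 5.677(88) = 1627.6425 kcal/day.
TEE = 1627.6425 × 1.225 = 1993.8621 kcal/day.
Required daily deficit = 0.25 × 7700 ÷ 7 = 275 kcal/day.
Target intake = 1993.8621 − 275 = 1718.8621 kcal/day.

1719 Cal/d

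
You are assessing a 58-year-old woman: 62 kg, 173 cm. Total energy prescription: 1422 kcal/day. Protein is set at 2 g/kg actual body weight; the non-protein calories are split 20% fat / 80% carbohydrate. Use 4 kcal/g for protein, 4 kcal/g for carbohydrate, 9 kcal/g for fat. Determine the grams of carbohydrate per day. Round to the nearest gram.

Protein = 2 × 62 = 124 g → 124 × 4 = 496 kcal.
Non-protein calories = 1422 − 496 = 926 kcal.
Fat: 20% × 926 = 185.2 kcal; carbohydrate: 740.8 kcal.
Carbohydrate: 740.8 kcal ÷ 4 kcal/g = 185.2 g.

185 g/day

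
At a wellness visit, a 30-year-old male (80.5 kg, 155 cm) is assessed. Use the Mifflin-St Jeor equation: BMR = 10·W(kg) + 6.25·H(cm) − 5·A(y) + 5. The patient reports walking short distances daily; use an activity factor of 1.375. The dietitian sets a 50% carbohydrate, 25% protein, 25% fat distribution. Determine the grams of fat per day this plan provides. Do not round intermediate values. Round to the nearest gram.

Mifflin-St Jeor (male): BMR = 10(80.5) + 6.25(155) − 5(30) + 5 = 805 + 968.75 − 150 + 5 = 1628.75 kcal/day.
TEE = 1628.75 × 1.375 = 2239.5313 kcal/day.
Fat energy = 25% × 2239.5313 = 559.8828 kcal.
Fat = 559.8828 ÷ 9 kcal/g = 62.2092 g.

62 g/day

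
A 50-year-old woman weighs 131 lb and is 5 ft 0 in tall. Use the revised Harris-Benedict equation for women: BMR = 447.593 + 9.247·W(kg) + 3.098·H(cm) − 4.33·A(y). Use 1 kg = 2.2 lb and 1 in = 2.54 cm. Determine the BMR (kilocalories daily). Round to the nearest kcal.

1254 kilocalories daily

Convert to metric: weight = 131 ÷ 2.2 = 59.5455 kg; height = (5×12 + 0) × 2.54 = 60 × 2.54 = 152.4 cm.
Harris-Benedict: BMR = 447.593 + 9.247(59.5455) + 3.098(152.4) − 4.33(50) = 1253.845 kcal/day.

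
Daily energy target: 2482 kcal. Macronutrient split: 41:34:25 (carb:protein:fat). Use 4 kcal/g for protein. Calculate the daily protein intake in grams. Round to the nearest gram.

Protein energy = 34% × 2482 = 843.88 kcal.
At 4 kcal/g: 843.88 ÷ 4 = 210.97 g.

211 g/day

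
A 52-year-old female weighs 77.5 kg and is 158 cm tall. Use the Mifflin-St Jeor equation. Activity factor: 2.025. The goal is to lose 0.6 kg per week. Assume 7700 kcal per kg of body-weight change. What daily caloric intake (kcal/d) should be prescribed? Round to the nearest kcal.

2057 kcal/d

Mifflin-St Jeor (female): BMR = 10(77.5) + 6.25(158) − 5(52) − 161 = 775 + 987.5 − 260 − 161 = 1341.5 kcal/day.
TEE = 1341.5 × 2.025 = 2716.5375 kcal/day.
Required daily deficit = 0.6 × 7700 ÷ 7 = 660 kcal/day.
Target intake = 2716.5375 − 660 = 2056.5375 kcal/day.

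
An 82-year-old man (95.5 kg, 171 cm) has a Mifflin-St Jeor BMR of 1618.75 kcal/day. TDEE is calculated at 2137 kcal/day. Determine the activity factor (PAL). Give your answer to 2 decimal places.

Activity factor = TEE ÷ BMR = 2137 ÷ 1618.75 = 1.32.

1.32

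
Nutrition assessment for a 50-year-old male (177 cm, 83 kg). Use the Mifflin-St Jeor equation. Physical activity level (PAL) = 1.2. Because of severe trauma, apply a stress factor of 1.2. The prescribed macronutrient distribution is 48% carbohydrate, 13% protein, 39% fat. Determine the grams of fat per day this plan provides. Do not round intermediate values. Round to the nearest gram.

Mifflin-St Jeor (male): BMR = 10(83) + 6.25(177) − 5(50) + 5 = 830 + 1106.25 − 250 + 5 = 1691.25 kcal/day.
TEE = 1691.25 × 1.2 = 2029.5 kcal/day.
With stress factor 1.2: 2029.5 × 1.2 = 2435.4 kcal/day.
Fat energy = 39% × 2435.4 = 949.806 kcal.
Fat = 949.806 ÷ 9 kcal/g = 105.534 g.

106 g/day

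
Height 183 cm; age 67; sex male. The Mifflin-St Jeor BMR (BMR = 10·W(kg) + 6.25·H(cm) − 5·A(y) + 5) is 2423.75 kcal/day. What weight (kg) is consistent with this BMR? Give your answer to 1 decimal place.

2423.75 = 10·W + 6.25(183) − 5(67) + 5
10·W = 2423.75 − 813.75 = 1610, so W = 161 kg.

161.0 kg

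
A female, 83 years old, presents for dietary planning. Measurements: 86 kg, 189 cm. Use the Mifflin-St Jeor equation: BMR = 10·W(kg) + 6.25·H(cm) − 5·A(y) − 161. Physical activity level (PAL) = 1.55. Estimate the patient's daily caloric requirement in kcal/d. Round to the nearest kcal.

Mifflin-St Jeor (female): BMR = 10(86) + 6.25(189) − 5(83) − 161 = 860 + 1181.25 − 415 − 161 = 1465.25 kcal/day.
TEE = BMR × activity factor = 1465.25 × 1.55 = 2271.1375 kcal/day.

2271 kcal/d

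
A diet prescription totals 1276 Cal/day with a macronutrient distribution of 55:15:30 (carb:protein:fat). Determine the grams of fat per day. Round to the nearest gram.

43 g/day

Fat energy = 30% × 1276 = 382.8 kcal.
At 9 kcal/g: 382.8 ÷ 9 = 42.5333 g.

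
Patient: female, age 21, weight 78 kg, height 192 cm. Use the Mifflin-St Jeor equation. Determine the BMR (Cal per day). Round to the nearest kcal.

Mifflin-St Jeor (female): BMR = 10(78) + 6.25(192) − 5(21) − 161 = 780 + 1200 − 105 − 161 = 1714 kcal/day.

1714 Cal per day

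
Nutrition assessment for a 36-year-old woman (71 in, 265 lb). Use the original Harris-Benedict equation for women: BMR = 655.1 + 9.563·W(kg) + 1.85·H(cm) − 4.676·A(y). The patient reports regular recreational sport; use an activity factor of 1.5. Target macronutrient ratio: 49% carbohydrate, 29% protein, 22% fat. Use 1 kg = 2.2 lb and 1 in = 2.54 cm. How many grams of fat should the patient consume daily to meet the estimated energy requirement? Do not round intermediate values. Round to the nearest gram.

72 g/day

Convert to metric: weight = 265 ÷ 2.2 = 120.4545 kg; height = 71 × 2.54 = 180.34 cm.
Harris-Benedict: BMR = 655.1 + 9.563(120.4545) + 1.85(180.34) − 4.676(36) = 1972.2998 kcal/day.
TEE = 1972.2998 × 1.5 = 2958.4497 kcal/day.
Fat energy = 22% × 2958.4497 = 650.8589 kcal.
Fat = 650.8589 ÷ 9 kcal/g = 72.3177 g.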